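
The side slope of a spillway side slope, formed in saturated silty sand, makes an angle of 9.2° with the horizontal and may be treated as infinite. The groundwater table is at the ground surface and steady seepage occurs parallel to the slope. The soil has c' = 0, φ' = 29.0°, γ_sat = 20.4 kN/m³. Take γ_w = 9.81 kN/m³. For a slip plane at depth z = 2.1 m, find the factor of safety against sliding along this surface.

FS = 1.78

With seepage parallel to the slope and the water table at the surface, the effective normal stress on the slip plane uses the buoyant unit weight γ' = γ_sat − γ_w while the driving shear stress uses γ_sat:
FS = [c' + γ' z cos²β tanφ'] / [γ_sat z sinβ cosβ]
(For c' = 0 this reduces to FS = (γ'/γ_sat)·tanφ'/tanβ.)
γ' = 20.4 − 9.81 = 10.59 kN/m³
Numerator = 0.0 + 10.59·2.1·cos²9.2°·tan29.0° = 0.0 + 10.59·2.1·0.9744·0.5543 = 12.012 kPa
Denominator = 20.4·2.1·sin9.2°·cos9.2° = 20.4·2.1·0.1599·0.9871 = 6.761 kPa
FS = 12.012 / 6.761 = 1.777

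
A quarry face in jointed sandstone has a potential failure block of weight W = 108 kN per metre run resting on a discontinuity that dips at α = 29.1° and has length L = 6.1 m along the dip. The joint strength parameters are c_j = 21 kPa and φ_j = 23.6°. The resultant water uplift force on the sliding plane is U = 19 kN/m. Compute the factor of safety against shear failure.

FS = 3.07

Resolving the block weight along and normal to the plane and applying the Mohr–Coulomb strength on the joint:
N' = W cosα − U = 108·cos29.1° − 19 = 75.4 kN/m
Driving force T = W sinα = 108·sin29.1° = 52.5 kN/m
Resisting force R = c_j·L + N'·tanφ_j = 21·6.1 + 75.4·tan23.6° = 128.1 + 32.9 = 161.0 kN/m
FS = R / T = 161.0 / 52.5 = 3.066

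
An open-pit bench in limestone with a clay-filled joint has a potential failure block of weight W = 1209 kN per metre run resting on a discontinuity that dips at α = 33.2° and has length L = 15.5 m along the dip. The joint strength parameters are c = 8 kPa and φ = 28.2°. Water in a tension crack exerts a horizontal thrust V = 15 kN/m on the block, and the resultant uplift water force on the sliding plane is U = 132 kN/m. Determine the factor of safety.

FS = 0.88

Resolving the block weight along and normal to the plane and applying the Mohr–Coulomb strength on the joint:
N' = W cosα − U − V sinα = 1209·cos33.2° − 132 − 15·sin33.2° = 871.4 kN/m
Driving force T = W sinα + V cosα = 1209·sin33.2° + 15·cos33.2° = 674.6 kN/m
Resisting force R = c·L + N'·tanφ = 8·15.5 + 871.4·tan28.2° = 124.0 + 467.3 = 591.3 kN/m
FS = R / T = 591.3 / 674.6 = 0.877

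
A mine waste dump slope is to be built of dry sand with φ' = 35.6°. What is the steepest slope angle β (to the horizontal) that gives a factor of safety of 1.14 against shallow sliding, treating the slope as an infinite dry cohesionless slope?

β = 32.1°

For an infinite dry cohesionless slope FS = tanφ'/tanβ, so tanβ = tanφ' / FS.
tanβ = tan35.6° / 1.14 = 0.7159 / 1.14 = 0.6280
β = arctan(0.6280) = 32.13°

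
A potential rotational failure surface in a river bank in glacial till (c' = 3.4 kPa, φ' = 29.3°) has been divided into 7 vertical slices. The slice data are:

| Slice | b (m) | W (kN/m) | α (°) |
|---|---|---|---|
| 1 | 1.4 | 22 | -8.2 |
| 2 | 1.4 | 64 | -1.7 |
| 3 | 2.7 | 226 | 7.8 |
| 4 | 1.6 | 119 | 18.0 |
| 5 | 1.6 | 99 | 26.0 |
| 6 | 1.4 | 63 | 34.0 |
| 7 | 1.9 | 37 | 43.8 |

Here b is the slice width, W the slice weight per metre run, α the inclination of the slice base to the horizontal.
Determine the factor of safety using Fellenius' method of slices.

Ordinary method of slices: FS = Σ[c'·Δl_i + (W_i cosα_i)·tanφ'] / Σ W_i sinα_i, with Δl_i = b_i / cosα_i.
Slice 1: Δl = 1.4/cos(-8.2°) = 1.414 m; N'_1 = 22·cos(-8.2°) = 21.8; c'Δl = 4.81; W sinα = -3.1
Slice 2: Δl = 1.4/cos(-1.7°) = 1.401 m; N'_2 = 64·cos(-1.7°) = 64.0; c'Δl = 4.76; W sinα = -1.9
Slice 3: Δl = 2.7/cos7.8° = 2.725 m; N'_3 = 226·cos7.8° = 223.9; c'Δl = 9.27; W sinα = 30.7
Slice 4: Δl = 1.6/cos18.0° = 1.682 m; N'_4 = 119·cos18.0° = 113.2; c'Δl = 5.72; W sinα = 36.8
Slice 5: Δl = 1.6/cos26.0° = 1.780 m; N'_5 = 99·cos26.0° = 89.0; c'Δl = 6.05; W sinα = 43.4
Slice 6: Δl = 1.4/cos34.0° = 1.689 m; N'_6 = 63·cos34.0° = 52.2; c'Δl = 5.74; W sinα = 35.2
Slice 7: Δl = 1.9/cos43.8° = 2.632 m; N'_7 = 37·cos43.8° = 26.7; c'Δl = 8.95; W sinα = 25.6
Σc'Δl = 45.3 kN/m; ΣN' = 590.7 kN/m; ΣW sinα = 166.6 kN/m
Resisting = 45.3 + 590.7·tan29.3° = 45.3 + 331.5 = 376.8 kN/m
FS = 376.8 / 166.6 = 2.261

FS = 2.26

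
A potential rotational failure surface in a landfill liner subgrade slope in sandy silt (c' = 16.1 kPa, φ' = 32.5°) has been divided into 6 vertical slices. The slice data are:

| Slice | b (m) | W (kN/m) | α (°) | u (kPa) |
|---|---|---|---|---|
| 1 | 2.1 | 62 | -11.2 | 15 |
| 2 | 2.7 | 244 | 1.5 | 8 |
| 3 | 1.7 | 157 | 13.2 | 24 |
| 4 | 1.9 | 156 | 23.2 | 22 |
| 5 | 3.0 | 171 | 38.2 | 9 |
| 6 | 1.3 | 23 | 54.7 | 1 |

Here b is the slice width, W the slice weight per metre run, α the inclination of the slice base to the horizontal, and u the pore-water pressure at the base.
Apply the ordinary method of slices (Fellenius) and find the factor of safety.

FS = 2.78

Ordinary method of slices: FS = Σ[c'·Δl_i + (W_i cosα_i − u_i·Δl_i)·tanφ'] / Σ W_i sinα_i, with Δl_i = b_i / cosα_i.
Slice 1: Δl = 2.1/cos(-11.2°) = 2.141 m; N'_1 = 62·cos(-11.2°) − 15·2.141 = 28.7; c'Δl = 34.47; W sinα = -12.0
Slice 2: Δl = 2.7/cos1.5° = 2.701 m; N'_2 = 244·cos1.5° − 8·2.701 = 222.3; c'Δl = 43.48; W sinα = 6.4
Slice 3: Δl = 1.7/cos13.2° = 1.746 m; N'_3 = 157·cos13.2° − 24·1.746 = 110.9; c'Δl = 28.11; W sinα = 35.9
Slice 4: Δl = 1.9/cos23.2° = 2.067 m; N'_4 = 156·cos23.2° − 22·2.067 = 97.9; c'Δl = 33.28; W sinα = 61.5
Slice 5: Δl = 3.0/cos38.2° = 3.817 m; N'_5 = 171·cos38.2° − 9·3.817 = 100.0; c'Δl = 61.46; W sinα = 105.7
Slice 6: Δl = 1.3/cos54.7° = 2.250 m; N'_6 = 23·cos54.7° − 1·2.250 = 11.0; c'Δl = 36.22; W sinα = 18.8
Σc'Δl = 237.0 kN/m; ΣN' = 570.9 kN/m; ΣW sinα = 216.2 kN/m
Resisting = 237.0 + 570.9·tan32.5° = 237.0 + 363.7 = 600.8 kN/m
FS = 600.8 / 216.2 = 2.779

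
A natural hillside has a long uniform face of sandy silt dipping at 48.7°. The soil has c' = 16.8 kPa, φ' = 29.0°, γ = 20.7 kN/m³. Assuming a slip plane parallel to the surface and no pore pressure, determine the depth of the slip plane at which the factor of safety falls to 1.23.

z = 2.20 m

Setting FS = 1.23 in FS = [c' + γz cos²β tanφ'] / [γz sinβ cosβ] and solving for z:
z = c' / [γ cosβ (FS·sinβ − cosβ·tanφ')]
  = 16.8 / [20.7·cos48.7°·(1.23·sin48.7° − cos48.7°·tan29.0°)]
  = 16.8 / [20.7·0.6600·(1.23·0.7513 − 0.6600·0.5543)]
  = 16.8 / 7.6263 = 2.203 m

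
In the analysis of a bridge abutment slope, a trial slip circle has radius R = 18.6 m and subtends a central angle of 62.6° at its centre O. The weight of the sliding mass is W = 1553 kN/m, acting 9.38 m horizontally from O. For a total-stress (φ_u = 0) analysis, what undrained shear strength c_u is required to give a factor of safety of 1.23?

FS = c_u·L_a·R / (W·d), so c_u = FS·W·d / (L_a·R).
Arc length L_a = R·θ = 18.6·(62.6°·π/180) = 18.6·1.0926 = 20.32 m
c_u = 1.23·1553·9.38 / (20.32·18.6) = 17917.6 / 377.99 = 47.40 kPa

c_u = 47.4 kPa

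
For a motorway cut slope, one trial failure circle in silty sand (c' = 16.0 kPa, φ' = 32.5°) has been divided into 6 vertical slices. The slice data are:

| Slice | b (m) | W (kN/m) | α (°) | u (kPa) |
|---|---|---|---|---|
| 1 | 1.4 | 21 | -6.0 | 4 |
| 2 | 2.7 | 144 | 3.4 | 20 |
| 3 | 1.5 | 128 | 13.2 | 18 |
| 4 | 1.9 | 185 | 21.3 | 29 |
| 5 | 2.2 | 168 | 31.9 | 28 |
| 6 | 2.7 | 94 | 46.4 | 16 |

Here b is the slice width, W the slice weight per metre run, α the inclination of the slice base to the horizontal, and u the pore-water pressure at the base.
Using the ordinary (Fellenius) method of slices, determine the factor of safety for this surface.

Ordinary method of slices: FS = Σ[c'·Δl_i + (W_i cosα_i − u_i·Δl_i)·tanφ'] / Σ W_i sinα_i, with Δl_i = b_i / cosα_i.
Slice 1: Δl = 1.4/cos(-6.0°) = 1.408 m; N'_1 = 21·cos(-6.0°) − 4·1.408 = 15.3; c'Δl = 22.52; W sinα = -2.2
Slice 2: Δl = 2.7/cos3.4° = 2.705 m; N'_2 = 144·cos3.4° − 20·2.705 = 89.7; c'Δl = 43.28; W sinα = 8.5
Slice 3: Δl = 1.5/cos13.2° = 1.541 m; N'_3 = 128·cos13.2° − 18·1.541 = 96.9; c'Δl = 24.65; W sinα = 29.2
Slice 4: Δl = 1.9/cos21.3° = 2.039 m; N'_4 = 185·cos21.3° − 29·2.039 = 113.2; c'Δl = 32.63; W sinα = 67.2
Slice 5: Δl = 2.2/cos31.9° = 2.591 m; N'_5 = 168·cos31.9° − 28·2.591 = 70.1; c'Δl = 41.46; W sinα = 88.8
Slice 6: Δl = 2.7/cos46.4° = 3.915 m; N'_6 = 94·cos46.4° − 16·3.915 = 2.2; c'Δl = 62.64; W sinα = 68.1
Σc'Δl = 227.2 kN/m; ΣN' = 387.3 kN/m; ΣW sinα = 259.6 kN/m
Resisting = 227.2 + 387.3·tan32.5° = 227.2 + 246.7 = 473.9 kN/m
FS = 473.9 / 259.6 = 1.825

FS = 1.83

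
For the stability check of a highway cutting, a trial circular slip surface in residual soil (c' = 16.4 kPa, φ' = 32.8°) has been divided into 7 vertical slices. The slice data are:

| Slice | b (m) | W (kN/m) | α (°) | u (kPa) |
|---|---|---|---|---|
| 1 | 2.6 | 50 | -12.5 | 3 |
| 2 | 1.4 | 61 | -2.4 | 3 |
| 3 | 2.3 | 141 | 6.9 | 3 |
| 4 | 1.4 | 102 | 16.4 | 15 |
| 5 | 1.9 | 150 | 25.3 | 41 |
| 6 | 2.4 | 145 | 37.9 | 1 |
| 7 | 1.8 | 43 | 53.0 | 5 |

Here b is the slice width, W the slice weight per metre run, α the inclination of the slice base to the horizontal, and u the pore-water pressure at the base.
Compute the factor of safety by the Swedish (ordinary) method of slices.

FS = 2.59

Ordinary method of slices: FS = Σ[c'·Δl_i + (W_i cosα_i − u_i·Δl_i)·tanφ'] / Σ W_i sinα_i, with Δl_i = b_i / cosα_i.
Slice 1: Δl = 2.6/cos(-12.5°) = 2.663 m; N'_1 = 50·cos(-12.5°) − 3·2.663 = 40.8; c'Δl = 43.68; W sinα = -10.8
Slice 2: Δl = 1.4/cos(-2.4°) = 1.401 m; N'_2 = 61·cos(-2.4°) − 3·1.401 = 56.7; c'Δl = 22.98; W sinα = -2.6
Slice 3: Δl = 2.3/cos6.9° = 2.317 m; N'_3 = 141·cos6.9° − 3·2.317 = 133.0; c'Δl = 38.00; W sinα = 16.9
Slice 4: Δl = 1.4/cos16.4° = 1.459 m; N'_4 = 102·cos16.4° − 15·1.459 = 76.0; c'Δl = 23.93; W sinα = 28.8
Slice 5: Δl = 1.9/cos25.3° = 2.102 m; N'_5 = 150·cos25.3° − 41·2.102 = 49.4; c'Δl = 34.47; W sinα = 64.1
Slice 6: Δl = 2.4/cos37.9° = 3.042 m; N'_6 = 145·cos37.9° − 1·3.042 = 111.4; c'Δl = 49.88; W sinα = 89.1
Slice 7: Δl = 1.8/cos53.0° = 2.991 m; N'_7 = 43·cos53.0° − 5·2.991 = 10.9; c'Δl = 49.05; W sinα = 34.3
Σc'Δl = 262.0 kN/m; ΣN' = 478.3 kN/m; ΣW sinα = 219.9 kN/m
Resisting = 262.0 + 478.3·tan32.8° = 262.0 + 308.2 = 570.2 kN/m
FS = 570.2 / 219.9 = 2.593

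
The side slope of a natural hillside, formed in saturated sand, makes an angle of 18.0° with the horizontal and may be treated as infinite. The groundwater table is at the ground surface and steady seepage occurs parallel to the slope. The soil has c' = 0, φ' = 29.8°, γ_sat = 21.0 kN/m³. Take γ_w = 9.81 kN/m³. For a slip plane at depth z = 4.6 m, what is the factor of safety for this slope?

FS = 0.94

With seepage parallel to the slope and the water table at the surface, the effective normal stress on the slip plane uses the buoyant unit weight γ' = γ_sat − γ_w while the driving shear stress uses γ_sat:
FS = [c' + γ' z cos²β tanφ'] / [γ_sat z sinβ cosβ]
(For c' = 0 this reduces to FS = (γ'/γ_sat)·tanφ'/tanβ.)
γ' = 21.0 − 9.81 = 11.19 kN/m³
Numerator = 0.0 + 11.19·4.6·cos²18.0°·tan29.8° = 0.0 + 11.19·4.6·0.9045·0.5727 = 26.664 kPa
Denominator = 21.0·4.6·sin18.0°·cos18.0° = 21.0·4.6·0.3090·0.9511 = 28.390 kPa
FS = 26.664 / 28.390 = 0.939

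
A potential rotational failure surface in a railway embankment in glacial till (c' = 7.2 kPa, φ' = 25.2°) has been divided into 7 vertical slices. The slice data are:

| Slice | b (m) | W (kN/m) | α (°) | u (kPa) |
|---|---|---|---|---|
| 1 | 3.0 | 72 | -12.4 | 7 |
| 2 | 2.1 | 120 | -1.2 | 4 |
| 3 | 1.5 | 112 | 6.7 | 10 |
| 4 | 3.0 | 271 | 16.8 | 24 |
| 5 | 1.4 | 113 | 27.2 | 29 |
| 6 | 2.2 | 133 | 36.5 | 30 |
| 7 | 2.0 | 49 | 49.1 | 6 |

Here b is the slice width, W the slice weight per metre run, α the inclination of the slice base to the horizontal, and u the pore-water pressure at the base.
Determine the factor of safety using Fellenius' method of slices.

FS = 1.55

Ordinary method of slices: FS = Σ[c'·Δl_i + (W_i cosα_i − u_i·Δl_i)·tanφ'] / Σ W_i sinα_i, with Δl_i = b_i / cosα_i.
Slice 1: Δl = 3.0/cos(-12.4°) = 3.072 m; N'_1 = 72·cos(-12.4°) − 7·3.072 = 48.8; c'Δl = 22.12; W sinα = -15.5
Slice 2: Δl = 2.1/cos(-1.2°) = 2.100 m; N'_2 = 120·cos(-1.2°) − 4·2.100 = 111.6; c'Δl = 15.12; W sinα = -2.5
Slice 3: Δl = 1.5/cos6.7° = 1.510 m; N'_3 = 112·cos6.7° − 10·1.510 = 96.1; c'Δl = 10.87; W sinα = 13.1
Slice 4: Δl = 3.0/cos16.8° = 3.134 m; N'_4 = 271·cos16.8° − 24·3.134 = 184.2; c'Δl = 22.56; W sinα = 78.3
Slice 5: Δl = 1.4/cos27.2° = 1.574 m; N'_5 = 113·cos27.2° − 29·1.574 = 54.9; c'Δl = 11.33; W sinα = 51.7
Slice 6: Δl = 2.2/cos36.5° = 2.737 m; N'_6 = 133·cos36.5° − 30·2.737 = 24.8; c'Δl = 19.71; W sinα = 79.1
Slice 7: Δl = 2.0/cos49.1° = 3.055 m; N'_7 = 49·cos49.1° − 6·3.055 = 13.8; c'Δl = 21.99; W sinα = 37.0
Σc'Δl = 123.7 kN/m; ΣN' = 534.2 kN/m; ΣW sinα = 241.2 kN/m
Resisting = 123.7 + 534.2·tan25.2° = 123.7 + 251.4 = 375.1 kN/m
FS = 375.1 / 241.2 = 1.555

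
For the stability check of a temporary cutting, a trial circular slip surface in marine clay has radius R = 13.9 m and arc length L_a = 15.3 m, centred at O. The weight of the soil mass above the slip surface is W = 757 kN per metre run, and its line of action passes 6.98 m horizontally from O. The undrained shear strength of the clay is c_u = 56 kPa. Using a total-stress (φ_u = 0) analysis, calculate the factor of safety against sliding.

FS = 2.25

Taking moments about the centre O, the resisting moment is provided by the undrained shear strength acting along the arc:
M_R = c_u·L_a·R = 56·15.30·13.9 = 11909.5 kN·m/m
M_D = W·d = 757·6.98 = 5283.9 kN·m/m
FS = M_R / M_D = 11909.5 / 5283.9 = 2.254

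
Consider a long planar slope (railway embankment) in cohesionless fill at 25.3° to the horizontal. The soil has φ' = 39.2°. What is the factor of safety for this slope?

FS = 1.73

For a dry cohesionless infinite slope the factor of safety is FS = tanφ' / tanβ.
FS = tan39.2° / tan25.3° = 0.8156 / 0.4727 = 1.725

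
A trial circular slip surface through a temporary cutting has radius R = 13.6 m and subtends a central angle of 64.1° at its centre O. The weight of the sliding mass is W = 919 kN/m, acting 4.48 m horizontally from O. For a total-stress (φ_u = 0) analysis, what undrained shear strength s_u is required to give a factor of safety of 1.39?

s_u = 27.7 kPa

FS = s_u·L_a·R / (W·d), so s_u = FS·W·d / (L_a·R).
Arc length L_a = R·θ = 13.6·(64.1°·π/180) = 13.6·1.1188 = 15.22 m
s_u = 1.39·919·4.48 / (15.22·13.6) = 5722.8 / 206.93 = 27.66 kPa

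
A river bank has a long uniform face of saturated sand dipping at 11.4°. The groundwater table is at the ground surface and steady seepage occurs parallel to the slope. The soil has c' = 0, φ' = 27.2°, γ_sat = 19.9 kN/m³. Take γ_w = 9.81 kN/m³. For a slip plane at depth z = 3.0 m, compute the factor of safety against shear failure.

With seepage parallel to the slope and the water table at the surface, the effective normal stress on the slip plane uses the buoyant unit weight γ' = γ_sat − γ_w while the driving shear stress uses γ_sat:
FS = [c' + γ' z cos²β tanφ'] / [γ_sat z sinβ cosβ]
(For c' = 0 this reduces to FS = (γ'/γ_sat)·tanφ'/tanβ.)
γ' = 19.9 − 9.81 = 10.09 kN/m³
Numerator = 0.0 + 10.09·3.0·cos²11.4°·tan27.2° = 0.0 + 10.09·3.0·0.9609·0.5139 = 14.949 kPa
Denominator = 19.9·3.0·sin11.4°·cos11.4° = 19.9·3.0·0.1977·0.9803 = 11.567 kPa
FS = 14.949 / 11.567 = 1.292

FS = 1.29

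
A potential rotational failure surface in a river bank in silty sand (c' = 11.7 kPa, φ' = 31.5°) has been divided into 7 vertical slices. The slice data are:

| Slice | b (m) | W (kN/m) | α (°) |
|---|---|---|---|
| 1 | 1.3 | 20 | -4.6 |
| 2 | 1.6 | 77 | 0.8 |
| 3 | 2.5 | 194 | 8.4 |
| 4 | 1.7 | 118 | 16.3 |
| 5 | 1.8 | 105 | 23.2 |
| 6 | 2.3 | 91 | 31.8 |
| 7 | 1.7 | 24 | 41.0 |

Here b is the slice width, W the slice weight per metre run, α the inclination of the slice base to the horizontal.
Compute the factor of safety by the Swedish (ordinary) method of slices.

FS = 3.19

Ordinary method of slices: FS = Σ[c'·Δl_i + (W_i cosα_i)·tanφ'] / Σ W_i sinα_i, with Δl_i = b_i / cosα_i.
Slice 1: Δl = 1.3/cos(-4.6°) = 1.304 m; N'_1 = 20·cos(-4.6°) = 19.9; c'Δl = 15.26; W sinα = -1.6
Slice 2: Δl = 1.6/cos0.8° = 1.600 m; N'_2 = 77·cos0.8° = 77.0; c'Δl = 18.72; W sinα = 1.1
Slice 3: Δl = 2.5/cos8.4° = 2.527 m; N'_3 = 194·cos8.4° = 191.9; c'Δl = 29.57; W sinα = 28.3
Slice 4: Δl = 1.7/cos16.3° = 1.771 m; N'_4 = 118·cos16.3° = 113.3; c'Δl = 20.72; W sinα = 33.1
Slice 5: Δl = 1.8/cos23.2° = 1.958 m; N'_5 = 105·cos23.2° = 96.5; c'Δl = 22.91; W sinα = 41.4
Slice 6: Δl = 2.3/cos31.8° = 2.706 m; N'_6 = 91·cos31.8° = 77.3; c'Δl = 31.66; W sinα = 48.0
Slice 7: Δl = 1.7/cos41.0° = 2.253 m; N'_7 = 24·cos41.0° = 18.1; c'Δl = 26.35; W sinα = 15.7
Σc'Δl = 165.2 kN/m; ΣN' = 594.1 kN/m; ΣW sinα = 166.0 kN/m
Resisting = 165.2 + 594.1·tan31.5° = 165.2 + 364.0 = 529.2 kN/m
FS = 529.2 / 166.0 = 3.188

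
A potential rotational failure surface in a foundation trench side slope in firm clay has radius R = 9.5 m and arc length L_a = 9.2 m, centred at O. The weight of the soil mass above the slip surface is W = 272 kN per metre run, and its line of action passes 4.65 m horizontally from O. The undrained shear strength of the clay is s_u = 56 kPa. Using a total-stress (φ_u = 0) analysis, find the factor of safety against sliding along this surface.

FS = 3.87

Taking moments about the centre O, the resisting moment is provided by the undrained shear strength acting along the arc:
M_R = s_u·L_a·R = 56·9.20·9.5 = 4894.4 kN·m/m
M_D = W·d = 272·4.65 = 1264.8 kN·m/m
FS = M_R / M_D = 4894.4 / 1264.8 = 3.870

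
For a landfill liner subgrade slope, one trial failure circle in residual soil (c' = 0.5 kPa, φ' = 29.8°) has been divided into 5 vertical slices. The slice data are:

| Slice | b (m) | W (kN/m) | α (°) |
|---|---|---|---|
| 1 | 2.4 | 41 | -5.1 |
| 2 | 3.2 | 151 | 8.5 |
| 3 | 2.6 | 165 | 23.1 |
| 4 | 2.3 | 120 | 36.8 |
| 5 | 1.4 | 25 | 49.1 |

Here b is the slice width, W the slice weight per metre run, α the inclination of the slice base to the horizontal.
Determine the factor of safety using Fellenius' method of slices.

Ordinary method of slices: FS = Σ[c'·Δl_i + (W_i cosα_i)·tanφ'] / Σ W_i sinα_i, with Δl_i = b_i / cosα_i.
Slice 1: Δl = 2.4/cos(-5.1°) = 2.410 m; N'_1 = 41·cos(-5.1°) = 40.8; c'Δl = 1.20; W sinα = -3.6
Slice 2: Δl = 3.2/cos8.5° = 3.236 m; N'_2 = 151·cos8.5° = 149.3; c'Δl = 1.62; W sinα = 22.3
Slice 3: Δl = 2.6/cos23.1° = 2.827 m; N'_3 = 165·cos23.1° = 151.8; c'Δl = 1.41; W sinα = 64.7
Slice 4: Δl = 2.3/cos36.8° = 2.872 m; N'_4 = 120·cos36.8° = 96.1; c'Δl = 1.44; W sinα = 71.9
Slice 5: Δl = 1.4/cos49.1° = 2.138 m; N'_5 = 25·cos49.1° = 16.4; c'Δl = 1.07; W sinα = 18.9
Σc'Δl = 6.7 kN/m; ΣN' = 454.4 kN/m; ΣW sinα = 174.2 kN/m
Resisting = 6.7 + 454.4·tan29.8° = 6.7 + 260.2 = 267.0 kN/m
FS = 267.0 / 174.2 = 1.533

FS = 1.53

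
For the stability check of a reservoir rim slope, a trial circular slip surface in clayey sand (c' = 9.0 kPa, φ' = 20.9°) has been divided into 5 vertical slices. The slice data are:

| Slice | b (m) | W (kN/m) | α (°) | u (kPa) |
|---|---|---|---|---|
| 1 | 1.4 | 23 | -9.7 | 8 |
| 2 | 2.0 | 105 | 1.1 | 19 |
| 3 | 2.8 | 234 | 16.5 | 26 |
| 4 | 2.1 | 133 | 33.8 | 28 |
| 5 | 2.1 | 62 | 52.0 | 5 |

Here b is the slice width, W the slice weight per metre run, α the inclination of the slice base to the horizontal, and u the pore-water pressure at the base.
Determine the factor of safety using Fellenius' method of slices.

FS = 1.18

Ordinary method of slices: FS = Σ[c'·Δl_i + (W_i cosα_i − u_i·Δl_i)·tanφ'] / Σ W_i sinα_i, with Δl_i = b_i / cosα_i.
Slice 1: Δl = 1.4/cos(-9.7°) = 1.420 m; N'_1 = 23·cos(-9.7°) − 8·1.420 = 11.3; c'Δl = 12.78; W sinα = -3.9
Slice 2: Δl = 2.0/cos1.1° = 2.000 m; N'_2 = 105·cos1.1° − 19·2.000 = 67.0; c'Δl = 18.00; W sinα = 2.0
Slice 3: Δl = 2.8/cos16.5° = 2.920 m; N'_3 = 234·cos16.5° − 26·2.920 = 148.4; c'Δl = 26.28; W sinα = 66.5
Slice 4: Δl = 2.1/cos33.8° = 2.527 m; N'_4 = 133·cos33.8° − 28·2.527 = 39.8; c'Δl = 22.74; W sinα = 74.0
Slice 5: Δl = 2.1/cos52.0° = 3.411 m; N'_5 = 62·cos52.0° − 5·3.411 = 21.1; c'Δl = 30.70; W sinα = 48.9
Σc'Δl = 110.5 kN/m; ΣN' = 287.6 kN/m; ΣW sinα = 187.4 kN/m
Resisting = 110.5 + 287.6·tan20.9° = 110.5 + 109.8 = 220.3 kN/m
FS = 220.3 / 187.4 = 1.175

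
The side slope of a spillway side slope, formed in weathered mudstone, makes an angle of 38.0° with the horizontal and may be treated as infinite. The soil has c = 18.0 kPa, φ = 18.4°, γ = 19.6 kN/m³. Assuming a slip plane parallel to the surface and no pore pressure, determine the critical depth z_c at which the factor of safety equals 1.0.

Setting FS = 1.00 in FS = [c + γz cos²β tanφ] / [γz sinβ cosβ] and solving for z:
z = c / [γ cosβ (FS·sinβ − cosβ·tanφ)]
  = 18.0 / [19.6·cos38.0°·(1.00·sin38.0° − cos38.0°·tan18.4°)]
  = 18.0 / [19.6·0.7880·(1.00·0.6157 − 0.7880·0.3327)]
  = 18.0 / 5.4602 = 3.297 m

z_c = 3.30 m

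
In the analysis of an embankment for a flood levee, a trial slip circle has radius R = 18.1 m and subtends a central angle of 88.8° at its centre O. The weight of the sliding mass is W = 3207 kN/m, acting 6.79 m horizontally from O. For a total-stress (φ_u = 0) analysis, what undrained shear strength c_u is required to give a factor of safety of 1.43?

c_u = 61.3 kPa

FS = c_u·L_a·R / (W·d), so c_u = FS·W·d / (L_a·R).
Arc length L_a = R·θ = 18.1·(88.8°·π/180) = 18.1·1.5499 = 28.05 m
c_u = 1.43·3207·6.79 / (28.05·18.1) = 31139.0 / 507.75 = 61.33 kPa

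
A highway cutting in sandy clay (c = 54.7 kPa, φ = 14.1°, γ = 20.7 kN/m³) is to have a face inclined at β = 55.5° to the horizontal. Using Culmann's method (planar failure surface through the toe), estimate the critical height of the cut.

H_c = 33.81 m

Culmann's analysis gives the critical failure plane at α_cr = (β + φ)/2 = (55.5 + 14.1)/2 = 34.8°, and the critical height
H_c = (4c/γ) · sinβ cosφ / [1 − cos(β − φ)]
    = (4·54.7/20.7) · sin55.5°·cos14.1° / [1 − cos(41.4°)]
    = 10.570 · 0.8241·0.9699 / [1 − 0.7501]
    = 10.570 · 0.7993 / 0.2499
    = 33.81 m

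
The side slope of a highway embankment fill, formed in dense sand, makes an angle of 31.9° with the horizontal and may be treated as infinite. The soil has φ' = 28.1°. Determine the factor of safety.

For a dry cohesionless infinite slope the factor of safety is FS = tanφ' / tanβ.
FS = tan28.1° / tan31.9° = 0.5340 / 0.6224 = 0.858

FS = 0.86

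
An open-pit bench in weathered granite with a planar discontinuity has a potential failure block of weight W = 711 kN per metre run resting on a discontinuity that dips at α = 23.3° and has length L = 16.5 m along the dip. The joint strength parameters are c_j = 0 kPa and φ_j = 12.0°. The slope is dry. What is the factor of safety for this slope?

Resolving the block weight along and normal to the plane and applying the Mohr–Coulomb strength on the joint:
N' = W cosα = 711·cos23.3° = 653.0 kN/m
Driving force T = W sinα = 711·sin23.3° = 281.2 kN/m
Resisting force R = c_j·L + N'·tanφ_j = 0·16.5 + 653.0·tan12.0° = 0.0 + 138.8 = 138.8 kN/m
FS = R / T = 138.8 / 281.2 = 0.494

FS = 0.49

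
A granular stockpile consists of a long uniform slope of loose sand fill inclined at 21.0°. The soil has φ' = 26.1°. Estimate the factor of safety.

FS = 1.28

For a dry cohesionless infinite slope the factor of safety is FS = tanφ' / tanβ.
FS = tan26.1° / tan21.0° = 0.4899 / 0.3839 = 1.276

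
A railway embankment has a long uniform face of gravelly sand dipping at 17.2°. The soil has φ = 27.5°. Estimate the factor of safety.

For a dry cohesionless infinite slope the factor of safety is FS = tanφ / tanβ.
FS = tan27.5° / tan17.2° = 0.5206 / 0.3096 = 1.682

FS = 1.68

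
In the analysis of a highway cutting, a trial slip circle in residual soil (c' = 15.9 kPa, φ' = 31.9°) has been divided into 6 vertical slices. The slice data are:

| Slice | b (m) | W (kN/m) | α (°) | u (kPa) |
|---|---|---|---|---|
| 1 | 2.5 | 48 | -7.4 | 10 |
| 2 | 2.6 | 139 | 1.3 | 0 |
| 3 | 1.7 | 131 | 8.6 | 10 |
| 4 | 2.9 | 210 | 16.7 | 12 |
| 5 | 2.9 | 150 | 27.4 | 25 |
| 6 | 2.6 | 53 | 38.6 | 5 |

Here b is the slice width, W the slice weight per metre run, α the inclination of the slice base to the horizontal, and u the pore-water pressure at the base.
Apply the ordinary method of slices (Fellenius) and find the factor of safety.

FS = 3.25

Ordinary method of slices: FS = Σ[c'·Δl_i + (W_i cosα_i − u_i·Δl_i)·tanφ'] / Σ W_i sinα_i, with Δl_i = b_i / cosα_i.
Slice 1: Δl = 2.5/cos(-7.4°) = 2.521 m; N'_1 = 48·cos(-7.4°) − 10·2.521 = 22.4; c'Δl = 40.08; W sinα = -6.2
Slice 2: Δl = 2.6/cos1.3° = 2.601 m; N'_2 = 139·cos1.3° − 0·2.601 = 139.0; c'Δl = 41.35; W sinα = 3.2
Slice 3: Δl = 1.7/cos8.6° = 1.719 m; N'_3 = 131·cos8.6° − 10·1.719 = 112.3; c'Δl = 27.34; W sinα = 19.6
Slice 4: Δl = 2.9/cos16.7° = 3.028 m; N'_4 = 210·cos16.7° − 12·3.028 = 164.8; c'Δl = 48.14; W sinα = 60.3
Slice 5: Δl = 2.9/cos27.4° = 3.266 m; N'_5 = 150·cos27.4° − 25·3.266 = 51.5; c'Δl = 51.94; W sinα = 69.0
Slice 6: Δl = 2.6/cos38.6° = 3.327 m; N'_6 = 53·cos38.6° − 5·3.327 = 24.8; c'Δl = 52.90; W sinα = 33.1
Σc'Δl = 261.7 kN/m; ΣN' = 514.8 kN/m; ΣW sinα = 179.0 kN/m
Resisting = 261.7 + 514.8·tan31.9° = 261.7 + 320.4 = 582.2 kN/m
FS = 582.2 / 179.0 = 3.252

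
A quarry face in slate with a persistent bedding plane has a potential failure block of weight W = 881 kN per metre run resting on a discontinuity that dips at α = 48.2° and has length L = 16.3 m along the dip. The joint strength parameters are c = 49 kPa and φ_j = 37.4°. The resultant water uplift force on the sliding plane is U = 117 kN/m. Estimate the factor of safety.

FS = 1.76

Resolving the block weight along and normal to the plane and applying the Mohr–Coulomb strength on the joint:
N' = W cosα − U = 881·cos48.2° − 117 = 470.2 kN/m
Driving force T = W sinα = 881·sin48.2° = 656.8 kN/m
Resisting force R = c·L + N'·tanφ_j = 49·16.3 + 470.2·tan37.4° = 798.7 + 359.5 = 1158.2 kN/m
FS = R / T = 1158.2 / 656.8 = 1.764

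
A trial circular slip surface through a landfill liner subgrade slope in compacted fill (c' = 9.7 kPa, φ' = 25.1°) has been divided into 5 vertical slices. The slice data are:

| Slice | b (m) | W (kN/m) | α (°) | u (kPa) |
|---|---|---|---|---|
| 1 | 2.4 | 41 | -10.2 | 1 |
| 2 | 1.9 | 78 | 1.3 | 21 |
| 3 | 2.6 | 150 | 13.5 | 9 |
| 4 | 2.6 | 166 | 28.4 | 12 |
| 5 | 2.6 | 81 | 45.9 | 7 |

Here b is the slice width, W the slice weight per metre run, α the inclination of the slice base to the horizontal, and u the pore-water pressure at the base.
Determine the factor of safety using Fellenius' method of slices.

FS = 1.75

Ordinary method of slices: FS = Σ[c'·Δl_i + (W_i cosα_i − u_i·Δl_i)·tanφ'] / Σ W_i sinα_i, with Δl_i = b_i / cosα_i.
Slice 1: Δl = 2.4/cos(-10.2°) = 2.439 m; N'_1 = 41·cos(-10.2°) − 1·2.439 = 37.9; c'Δl = 23.65; W sinα = -7.3
Slice 2: Δl = 1.9/cos1.3° = 1.900 m; N'_2 = 78·cos1.3° − 21·1.900 = 38.1; c'Δl = 18.43; W sinα = 1.8
Slice 3: Δl = 2.6/cos13.5° = 2.674 m; N'_3 = 150·cos13.5° − 9·2.674 = 121.8; c'Δl = 25.94; W sinα = 35.0
Slice 4: Δl = 2.6/cos28.4° = 2.956 m; N'_4 = 166·cos28.4° − 12·2.956 = 110.6; c'Δl = 28.67; W sinα = 79.0
Slice 5: Δl = 2.6/cos45.9° = 3.736 m; N'_5 = 81·cos45.9° − 7·3.736 = 30.2; c'Δl = 36.24; W sinα = 58.2
Σc'Δl = 132.9 kN/m; ΣN' = 338.5 kN/m; ΣW sinα = 166.6 kN/m
Resisting = 132.9 + 338.5·tan25.1° = 132.9 + 158.6 = 291.5 kN/m
FS = 291.5 / 166.6 = 1.749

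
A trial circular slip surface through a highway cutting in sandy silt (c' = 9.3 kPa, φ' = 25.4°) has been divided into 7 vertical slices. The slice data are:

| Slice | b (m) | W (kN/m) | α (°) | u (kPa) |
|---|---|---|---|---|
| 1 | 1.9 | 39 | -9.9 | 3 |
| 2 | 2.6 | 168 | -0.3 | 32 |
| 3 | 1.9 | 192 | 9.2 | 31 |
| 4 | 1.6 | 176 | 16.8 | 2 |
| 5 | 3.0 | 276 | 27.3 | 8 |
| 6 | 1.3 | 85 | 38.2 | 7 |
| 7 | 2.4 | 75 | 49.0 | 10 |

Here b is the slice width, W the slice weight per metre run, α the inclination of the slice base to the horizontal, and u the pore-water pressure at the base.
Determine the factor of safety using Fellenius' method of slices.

Ordinary method of slices: FS = Σ[c'·Δl_i + (W_i cosα_i − u_i·Δl_i)·tanφ'] / Σ W_i sinα_i, with Δl_i = b_i / cosα_i.
Slice 1: Δl = 1.9/cos(-9.9°) = 1.929 m; N'_1 = 39·cos(-9.9°) − 3·1.929 = 32.6; c'Δl = 17.94; W sinα = -6.7
Slice 2: Δl = 2.6/cos(-0.3°) = 2.600 m; N'_2 = 168·cos(-0.3°) − 32·2.600 = 84.8; c'Δl = 24.18; W sinα = -0.9
Slice 3: Δl = 1.9/cos9.2° = 1.925 m; N'_3 = 192·cos9.2° − 31·1.925 = 129.9; c'Δl = 17.90; W sinα = 30.7
Slice 4: Δl = 1.6/cos16.8° = 1.671 m; N'_4 = 176·cos16.8° − 2·1.671 = 165.1; c'Δl = 15.54; W sinα = 50.9
Slice 5: Δl = 3.0/cos27.3° = 3.376 m; N'_5 = 276·cos27.3° − 8·3.376 = 218.3; c'Δl = 31.40; W sinα = 126.6
Slice 6: Δl = 1.3/cos38.2° = 1.654 m; N'_6 = 85·cos38.2° − 7·1.654 = 55.2; c'Δl = 15.38; W sinα = 52.6
Slice 7: Δl = 2.4/cos49.0° = 3.658 m; N'_7 = 75·cos49.0° − 10·3.658 = 12.6; c'Δl = 34.02; W sinα = 56.6
Σc'Δl = 156.4 kN/m; ΣN' = 698.5 kN/m; ΣW sinα = 309.7 kN/m
Resisting = 156.4 + 698.5·tan25.4° = 156.4 + 331.7 = 488.0 kN/m
FS = 488.0 / 309.7 = 1.576

FS = 1.58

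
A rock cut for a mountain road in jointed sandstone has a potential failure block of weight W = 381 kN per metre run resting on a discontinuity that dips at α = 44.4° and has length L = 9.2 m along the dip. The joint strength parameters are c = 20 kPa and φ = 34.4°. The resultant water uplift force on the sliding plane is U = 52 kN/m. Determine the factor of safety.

Resolving the block weight along and normal to the plane and applying the Mohr–Coulomb strength on the joint:
N' = W cosα − U = 381·cos44.4° − 52 = 220.2 kN/m
Driving force T = W sinα = 381·sin44.4° = 266.6 kN/m
Resisting force R = c·L + N'·tanφ = 20·9.2 + 220.2·tan34.4° = 184.0 + 150.8 = 334.8 kN/m
FS = R / T = 334.8 / 266.6 = 1.256

FS = 1.26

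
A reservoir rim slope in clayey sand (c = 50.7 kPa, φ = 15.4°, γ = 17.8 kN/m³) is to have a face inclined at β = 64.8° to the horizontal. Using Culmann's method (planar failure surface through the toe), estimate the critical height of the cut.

H_c = 28.46 m

Culmann's analysis gives the critical failure plane at α_cr = (β + φ)/2 = (64.8 + 15.4)/2 = 40.1°, and the critical height
H_c = (4c/γ) · sinβ cosφ / [1 − cos(β − φ)]
    = (4·50.7/17.8) · sin64.8°·cos15.4° / [1 − cos(49.4°)]
    = 11.393 · 0.9048·0.9641 / [1 − 0.6508]
    = 11.393 · 0.8723 / 0.3492
    = 28.46 m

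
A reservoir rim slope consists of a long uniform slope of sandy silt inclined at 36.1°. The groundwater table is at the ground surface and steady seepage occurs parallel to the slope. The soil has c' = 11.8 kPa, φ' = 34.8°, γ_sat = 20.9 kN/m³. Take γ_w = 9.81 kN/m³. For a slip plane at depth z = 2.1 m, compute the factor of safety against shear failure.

FS = 1.07

With seepage parallel to the slope and the water table at the surface, the effective normal stress on the slip plane uses the buoyant unit weight γ' = γ_sat − γ_w while the driving shear stress uses γ_sat:
FS = [c' + γ' z cos²β tanφ'] / [γ_sat z sinβ cosβ]
γ' = 20.9 − 9.81 = 11.09 kN/m³
Numerator = 11.8 + 11.09·2.1·cos²36.1°·tan34.8° = 11.8 + 11.09·2.1·0.6528·0.6950 = 22.367 kPa
Denominator = 20.9·2.1·sin36.1°·cos36.1° = 20.9·2.1·0.5892·0.8080 = 20.894 kPa
FS = 22.367 / 20.894 = 1.070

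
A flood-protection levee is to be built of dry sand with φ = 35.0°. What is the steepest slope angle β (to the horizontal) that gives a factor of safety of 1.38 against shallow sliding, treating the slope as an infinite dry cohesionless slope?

β = 26.9°

For an infinite dry cohesionless slope FS = tanφ/tanβ, so tanβ = tanφ / FS.
tanβ = tan35.0° / 1.38 = 0.7002 / 1.38 = 0.5074
β = arctan(0.5074) = 26.90°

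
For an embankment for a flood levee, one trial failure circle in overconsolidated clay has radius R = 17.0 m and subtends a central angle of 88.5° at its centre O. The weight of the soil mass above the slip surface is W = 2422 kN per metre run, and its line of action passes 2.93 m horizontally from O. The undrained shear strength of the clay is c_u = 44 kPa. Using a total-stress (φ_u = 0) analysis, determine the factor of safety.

Taking moments about the centre O, the resisting moment is provided by the undrained shear strength acting along the arc:
Arc length L_a = R·θ = 17.0·(88.5°·π/180) = 17.0·1.5446 = 26.26 m
M_R = c_u·L_a·R = 44·26.26·17.0 = 19641.3 kN·m/m
M_D = W·d = 2422·2.93 = 7096.5 kN·m/m
FS = M_R / M_D = 19641.3 / 7096.5 = 2.768

FS = 2.77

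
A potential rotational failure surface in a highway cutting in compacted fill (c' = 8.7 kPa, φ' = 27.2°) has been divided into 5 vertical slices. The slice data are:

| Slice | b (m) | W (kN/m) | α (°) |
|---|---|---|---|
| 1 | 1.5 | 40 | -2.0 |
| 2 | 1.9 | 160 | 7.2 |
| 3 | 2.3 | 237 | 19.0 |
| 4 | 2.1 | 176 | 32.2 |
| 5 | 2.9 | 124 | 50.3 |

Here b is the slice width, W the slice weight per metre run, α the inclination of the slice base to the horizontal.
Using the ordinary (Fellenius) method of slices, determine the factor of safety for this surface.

Ordinary method of slices: FS = Σ[c'·Δl_i + (W_i cosα_i)·tanφ'] / Σ W_i sinα_i, with Δl_i = b_i / cosα_i.
Slice 1: Δl = 1.5/cos(-2.0°) = 1.501 m; N'_1 = 40·cos(-2.0°) = 40.0; c'Δl = 13.06; W sinα = -1.4
Slice 2: Δl = 1.9/cos7.2° = 1.915 m; N'_2 = 160·cos7.2° = 158.7; c'Δl = 16.66; W sinα = 20.1
Slice 3: Δl = 2.3/cos19.0° = 2.433 m; N'_3 = 237·cos19.0° = 224.1; c'Δl = 21.16; W sinα = 77.2
Slice 4: Δl = 2.1/cos32.2° = 2.482 m; N'_4 = 176·cos32.2° = 148.9; c'Δl = 21.59; W sinα = 93.8
Slice 5: Δl = 2.9/cos50.3° = 4.540 m; N'_5 = 124·cos50.3° = 79.2; c'Δl = 39.50; W sinα = 95.4
Σc'Δl = 112.0 kN/m; ΣN' = 650.9 kN/m; ΣW sinα = 285.0 kN/m
Resisting = 112.0 + 650.9·tan27.2° = 112.0 + 334.5 = 446.5 kN/m
FS = 446.5 / 285.0 = 1.567

FS = 1.57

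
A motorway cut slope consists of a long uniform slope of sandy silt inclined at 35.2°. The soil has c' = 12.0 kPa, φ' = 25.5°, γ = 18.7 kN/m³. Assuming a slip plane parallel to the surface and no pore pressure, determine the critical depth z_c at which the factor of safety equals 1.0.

z_c = 4.21 m

Setting FS = 1.00 in FS = [c' + γz cos²β tanφ'] / [γz sinβ cosβ] and solving for z:
z = c' / [γ cosβ (FS·sinβ − cosβ·tanφ')]
  = 12.0 / [18.7·cos35.2°·(1.00·sin35.2° − cos35.2°·tan25.5°)]
  = 12.0 / [18.7·0.8171·(1.00·0.5764 − 0.8171·0.4770)]
  = 12.0 / 2.8525 = 4.207 m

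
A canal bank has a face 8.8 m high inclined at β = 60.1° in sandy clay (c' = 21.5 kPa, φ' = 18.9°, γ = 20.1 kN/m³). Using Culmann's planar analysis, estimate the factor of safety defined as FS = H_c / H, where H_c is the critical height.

FS = 1.61

H_c = (4c'/γ) · sinβ cosφ' / [1 − cos(β − φ')]
    = (4·21.5/20.1) · sin60.1°·cos18.9° / [1 − cos41.2°]
    = 4.279 · 0.8202 / 0.2476 = 14.17 m
FS = H_c / H = 14.17 / 8.8 = 1.611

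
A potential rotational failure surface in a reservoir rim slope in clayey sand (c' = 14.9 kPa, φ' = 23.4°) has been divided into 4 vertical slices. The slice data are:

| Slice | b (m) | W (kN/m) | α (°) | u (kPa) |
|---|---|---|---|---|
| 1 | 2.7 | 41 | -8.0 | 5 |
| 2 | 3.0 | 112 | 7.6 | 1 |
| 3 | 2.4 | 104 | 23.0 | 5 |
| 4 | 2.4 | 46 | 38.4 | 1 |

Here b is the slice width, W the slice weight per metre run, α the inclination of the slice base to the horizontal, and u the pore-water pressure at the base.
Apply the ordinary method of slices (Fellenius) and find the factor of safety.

FS = 3.56

Ordinary method of slices: FS = Σ[c'·Δl_i + (W_i cosα_i − u_i·Δl_i)·tanφ'] / Σ W_i sinα_i, with Δl_i = b_i / cosα_i.
Slice 1: Δl = 2.7/cos(-8.0°) = 2.727 m; N'_1 = 41·cos(-8.0°) − 5·2.727 = 27.0; c'Δl = 40.63; W sinα = -5.7
Slice 2: Δl = 3.0/cos7.6° = 3.027 m; N'_2 = 112·cos7.6° − 1·3.027 = 108.0; c'Δl = 45.10; W sinα = 14.8
Slice 3: Δl = 2.4/cos23.0° = 2.607 m; N'_3 = 104·cos23.0° − 5·2.607 = 82.7; c'Δl = 38.85; W sinα = 40.6
Slice 4: Δl = 2.4/cos38.4° = 3.062 m; N'_4 = 46·cos38.4° − 1·3.062 = 33.0; c'Δl = 45.63; W sinα = 28.6
Σc'Δl = 170.2 kN/m; ΣN' = 250.6 kN/m; ΣW sinα = 78.3 kN/m
Resisting = 170.2 + 250.6·tan23.4° = 170.2 + 108.5 = 278.7 kN/m
FS = 278.7 / 78.3 = 3.558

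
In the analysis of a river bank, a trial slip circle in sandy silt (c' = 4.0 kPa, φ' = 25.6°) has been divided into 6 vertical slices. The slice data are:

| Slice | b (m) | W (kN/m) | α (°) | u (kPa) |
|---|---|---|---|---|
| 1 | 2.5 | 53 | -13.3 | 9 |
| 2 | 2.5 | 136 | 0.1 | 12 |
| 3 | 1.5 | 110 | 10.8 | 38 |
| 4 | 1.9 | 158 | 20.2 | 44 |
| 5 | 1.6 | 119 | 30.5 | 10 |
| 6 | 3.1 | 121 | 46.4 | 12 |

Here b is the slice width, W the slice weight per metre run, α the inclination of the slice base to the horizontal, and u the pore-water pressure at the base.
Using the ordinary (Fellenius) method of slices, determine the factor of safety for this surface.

Ordinary method of slices: FS = Σ[c'·Δl_i + (W_i cosα_i − u_i·Δl_i)·tanφ'] / Σ W_i sinα_i, with Δl_i = b_i / cosα_i.
Slice 1: Δl = 2.5/cos(-13.3°) = 2.569 m; N'_1 = 53·cos(-13.3°) − 9·2.569 = 28.5; c'Δl = 10.28; W sinα = -12.2
Slice 2: Δl = 2.5/cos0.1° = 2.500 m; N'_2 = 136·cos0.1° − 12·2.500 = 106.0; c'Δl = 10.00; W sinα = 0.2
Slice 3: Δl = 1.5/cos10.8° = 1.527 m; N'_3 = 110·cos10.8° − 38·1.527 = 50.0; c'Δl = 6.11; W sinα = 20.6
Slice 4: Δl = 1.9/cos20.2° = 2.025 m; N'_4 = 158·cos20.2° − 44·2.025 = 59.2; c'Δl = 8.10; W sinα = 54.6
Slice 5: Δl = 1.6/cos30.5° = 1.857 m; N'_5 = 119·cos30.5° − 10·1.857 = 84.0; c'Δl = 7.43; W sinα = 60.4
Slice 6: Δl = 3.1/cos46.4° = 4.495 m; N'_6 = 121·cos46.4° − 12·4.495 = 29.5; c'Δl = 17.98; W sinα = 87.6
Σc'Δl = 59.9 kN/m; ΣN' = 357.2 kN/m; ΣW sinα = 211.2 kN/m
Resisting = 59.9 + 357.2·tan25.6° = 59.9 + 171.1 = 231.0 kN/m
FS = 231.0 / 211.2 = 1.094

FS = 1.09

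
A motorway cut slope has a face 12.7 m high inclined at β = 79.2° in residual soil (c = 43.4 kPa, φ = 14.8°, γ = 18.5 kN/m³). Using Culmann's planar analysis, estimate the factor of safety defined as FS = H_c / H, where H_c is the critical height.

H_c = (4c/γ) · sinβ cosφ / [1 − cos(β − φ)]
    = (4·43.4/18.5) · sin79.2°·cos14.8° / [1 − cos64.4°]
    = 9.384 · 0.9497 / 0.5679 = 15.69 m
FS = H_c / H = 15.69 / 12.7 = 1.236

FS = 1.24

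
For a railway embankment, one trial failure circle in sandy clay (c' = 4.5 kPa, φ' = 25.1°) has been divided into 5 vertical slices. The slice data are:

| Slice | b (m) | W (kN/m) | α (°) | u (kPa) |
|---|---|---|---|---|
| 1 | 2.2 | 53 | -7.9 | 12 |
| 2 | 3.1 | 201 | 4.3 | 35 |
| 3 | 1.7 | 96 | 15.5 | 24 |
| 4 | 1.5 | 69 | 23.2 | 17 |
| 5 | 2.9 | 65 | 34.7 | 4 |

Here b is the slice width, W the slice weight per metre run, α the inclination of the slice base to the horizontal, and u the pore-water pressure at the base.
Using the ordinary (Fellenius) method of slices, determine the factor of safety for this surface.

FS = 1.73

Ordinary method of slices: FS = Σ[c'·Δl_i + (W_i cosα_i − u_i·Δl_i)·tanφ'] / Σ W_i sinα_i, with Δl_i = b_i / cosα_i.
Slice 1: Δl = 2.2/cos(-7.9°) = 2.221 m; N'_1 = 53·cos(-7.9°) − 12·2.221 = 25.8; c'Δl = 9.99; W sinα = -7.3
Slice 2: Δl = 3.1/cos4.3° = 3.109 m; N'_2 = 201·cos4.3° − 35·3.109 = 91.6; c'Δl = 13.99; W sinα = 15.1
Slice 3: Δl = 1.7/cos15.5° = 1.764 m; N'_3 = 96·cos15.5° − 24·1.764 = 50.2; c'Δl = 7.94; W sinα = 25.7
Slice 4: Δl = 1.5/cos23.2° = 1.632 m; N'_4 = 69·cos23.2° − 17·1.632 = 35.7; c'Δl = 7.34; W sinα = 27.2
Slice 5: Δl = 2.9/cos34.7° = 3.527 m; N'_5 = 65·cos34.7° − 4·3.527 = 39.3; c'Δl = 15.87; W sinα = 37.0
Σc'Δl = 55.1 kN/m; ΣN' = 242.6 kN/m; ΣW sinα = 97.6 kN/m
Resisting = 55.1 + 242.6·tan25.1° = 55.1 + 113.7 = 168.8 kN/m
FS = 168.8 / 97.6 = 1.729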